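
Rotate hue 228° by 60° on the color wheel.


New hue = (H + rotation) mod 360
New hue = (228 + 60) mod 360
= 288 mod 360
= 288°


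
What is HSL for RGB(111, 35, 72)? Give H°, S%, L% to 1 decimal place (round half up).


Normalize: R'=111/255≈0.4353, G'=35/255≈0.1373, B'=72/255≈0.2824
Max=111/255, Min=35/255, Δ=Max-Min=76/255
L = (Max+Min)/2 = (111+35)/510 = 146/510 = 0.28627… → L = 28.6%
L ≤ 0.5 → S = Δ/(Max+Min) = 76/(111+35) = 76/146 = 0.52054… → S = 52.1%
(the 1/255 factors cancel in S and H, so raw channel differences can be used)
Max is R' → H = 60 × (((G-B)/Δ) mod 6) = 60 × (((35-72)/76) mod 6)
  (-37)/76 = -0.4868…; negative, so add 6 → 5.5131…
  H = 60 × 5.5131… = 330.789…° → H = 330.8°
= HSL(330.8°, 52.1%, 28.6%)


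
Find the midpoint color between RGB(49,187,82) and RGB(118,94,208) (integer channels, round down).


Midpoint: each channel = ⌊(C₁+C₂)/2⌋
R: ⌊(49+118)/2⌋ = 83
G: ⌊(187+94)/2⌋ = 140
B: ⌊(82+208)/2⌋ = 145
= RGB(83, 140, 145)


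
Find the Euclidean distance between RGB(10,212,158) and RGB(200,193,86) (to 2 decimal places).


d = √[(R₁-R₂)² + (G₁-G₂)² + (B₁-B₂)²]
d = √[(10-200)² + (212-193)² + (158-86)²]
d = √[36100 + 361 + 5184]
d = √41645
d ≈ 204.07


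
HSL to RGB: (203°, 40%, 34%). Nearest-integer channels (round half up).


H=203°, S=0.40, L=0.34
C = (1-|2L-1|)×S = (1-|-0.32|)×0.40 = 0.272
H' = H/60 = 203/60 ≈ 3.3833; X = C×(1-|H' mod 2 - 1|) ≈ 0.1677
m = L - C/2 = 0.34 - 0.136 = 0.204
Sector ⌊H'⌋ = 3 → (R',G',B') = (0.0, ≈0.1677, 0.272)
RGB = ((R'+m)×255, (G'+m)×255, (B'+m)×255) = (52.02, 94.792, 121.38)
Round half up → RGB(52, 95, 121)


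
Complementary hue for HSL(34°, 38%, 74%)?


Complement = opposite side of color wheel = hue + 180°
H' = (34 + 180) mod 360 = 214°
S and L unchanged.
= HSL(214°, 38%, 74%)


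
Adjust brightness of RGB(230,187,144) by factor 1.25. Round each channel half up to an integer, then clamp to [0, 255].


Multiply each channel by 1.25, round half up, clamp to [0, 255]
R: 230×1.25 = 287.5 → round → 288 → clamp → 255
G: 187×1.25 = 233.75 → round → 234
B: 144×1.25 = 180
= RGB(255, 234, 180)


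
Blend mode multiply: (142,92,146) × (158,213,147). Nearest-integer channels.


Multiply: C = A×B/255, rounded to nearest integer
R: 142×158/255 = 22436/255 ≈ 87.984 → 88
G: 92×213/255 = 19596/255 ≈ 76.847 → 77
B: 146×147/255 = 21462/255 ≈ 84.165 → 84
= RGB(88, 77, 84)


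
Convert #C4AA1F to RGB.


C4 → 196 (R)
AA → 170 (G)
1F → 31 (B)
= RGB(196, 170, 31)


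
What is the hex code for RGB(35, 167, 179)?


R = 35 → 23 (hex)
G = 167 → A7 (hex)
B = 179 → B3 (hex)
Hex = #23A7B3


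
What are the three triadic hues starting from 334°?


Triadic: equally spaced at 120° intervals
H1 = 334°
H2 = (334 + 120) mod 360 = 94°
H3 = (334 + 240) mod 360 = 214°
Triadic = 334°, 94°, 214°


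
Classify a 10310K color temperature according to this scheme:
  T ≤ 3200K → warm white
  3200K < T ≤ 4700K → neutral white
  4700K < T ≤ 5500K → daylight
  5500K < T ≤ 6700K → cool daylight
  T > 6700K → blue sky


Temperature: 10310K
10310K > 6700K → blue sky
Classification: blue sky


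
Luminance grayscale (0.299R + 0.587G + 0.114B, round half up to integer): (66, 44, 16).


Gray = 0.299×R + 0.587×G + 0.114×B
Gray = 0.299×66 + 0.587×44 + 0.114×16
Gray = 19.734 + 25.828 + 1.824
Gray = 47.386 → round half up → 47
Gray = 47


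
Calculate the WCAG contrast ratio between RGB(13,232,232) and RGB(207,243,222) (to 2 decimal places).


Linearize each sRGB channel c=v/255: c/12.92 if c ≤ 0.04045 else ((c+0.055)/1.055)^2.4
L = 0.2126×R_lin + 0.7152×G_lin + 0.0722×B_lin
Color 1 (13,232,232):
  R=13: 13/255≈0.0510 > 0.04045 → ((0.0510+0.055)/1.055)^2.4 ≈ 0.00402
  G=232: 232/255≈0.9098 > 0.04045 → ((0.9098+0.055)/1.055)^2.4 ≈ 0.80695
  B=232: 232/255≈0.9098 > 0.04045 → ((0.9098+0.055)/1.055)^2.4 ≈ 0.80695
  L1 = 0.2126×0.00402 + 0.7152×0.80695 + 0.0722×0.80695 ≈ 0.63625
Color 2 (207,243,222):
  R=207: 207/255≈0.8118 > 0.04045 → ((0.8118+0.055)/1.055)^2.4 ≈ 0.62396
  G=243: 243/255≈0.9529 > 0.04045 → ((0.9529+0.055)/1.055)^2.4 ≈ 0.89627
  B=222: 222/255≈0.8706 > 0.04045 → ((0.8706+0.055)/1.055)^2.4 ≈ 0.73046
  L2 = 0.2126×0.62396 + 0.7152×0.89627 + 0.0722×0.73046 ≈ 0.82641
Lighter = 0.82641, Darker = 0.63625
Ratio = (L_lighter + 0.05) / (L_darker + 0.05)
Ratio = (0.82641 + 0.05) / (0.63625 + 0.05) = 0.87641 / 0.68625 ≈ 1.2771
Ratio ≈ 1.28:1


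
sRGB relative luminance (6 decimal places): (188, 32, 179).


Linearize each channel (sRGB transfer function): c = v/255; c_lin = c/12.92 if c ≤ 0.04045, else ((c+0.055)/1.055)^2.4
  R: 188/255 ≈ 0.737255 > 0.04045 → ((0.737255+0.055)/1.055)^2.4 ≈ 0.502886
  G: 32/255 ≈ 0.125490 > 0.04045 → ((0.125490+0.055)/1.055)^2.4 ≈ 0.014444
  B: 179/255 ≈ 0.701961 > 0.04045 → ((0.701961+0.055)/1.055)^2.4 ≈ 0.450786
R_lin = 0.502886, G_lin = 0.014444, B_lin = 0.450786
L = 0.2126×R + 0.7152×G + 0.0722×B
L = 0.2126×0.502886 + 0.7152×0.014444 + 0.0722×0.450786
L ≈ 0.149791


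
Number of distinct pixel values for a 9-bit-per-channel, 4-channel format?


Total bits = 9 bits/channel × 4 channels = 36 bits
Distinct pixel values = 2^36
= 68,719,476,736 pixel values


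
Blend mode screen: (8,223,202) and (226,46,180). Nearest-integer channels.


Screen: C = 255 - (255-A)×(255-B)/255, rounded to nearest integer
R: 255 - (255-8)×(255-226)/255 = 255 - 7163/255 ≈ 255 - 28.090 = 226.910 → 227
G: 255 - (255-223)×(255-46)/255 = 255 - 6688/255 ≈ 255 - 26.227 = 228.773 → 229
B: 255 - (255-202)×(255-180)/255 = 255 - 3975/255 ≈ 255 - 15.588 = 239.412 → 239
= RGB(227, 229, 239)


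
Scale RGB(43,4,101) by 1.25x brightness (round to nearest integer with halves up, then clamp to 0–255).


Multiply each channel by 1.25, round half up, clamp to [0, 255]
R: 43×1.25 = 53.75 → round → 54
G: 4×1.25 = 5
B: 101×1.25 = 126.25 → round → 126
= RGB(54, 5, 126)


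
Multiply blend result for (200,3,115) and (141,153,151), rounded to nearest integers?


Multiply: C = A×B/255, rounded to nearest integer
R: 200×141/255 = 28200/255 ≈ 110.588 → 111
G: 3×153/255 = 459/255 ≈ 1.800 → 2
B: 115×151/255 = 17365/255 ≈ 68.098 → 68
= RGB(111, 2, 68)


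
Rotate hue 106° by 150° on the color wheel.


New hue = (H + rotation) mod 360
New hue = (106 + 150) mod 360
= 256 mod 360
= 256°


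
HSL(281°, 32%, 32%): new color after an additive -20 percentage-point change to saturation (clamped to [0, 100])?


Original S = 32%
Adjustment = -20 percentage points
New S = 32 + (-20) = 12
Clamp to [0, 100] → 12
= HSL(281°, 12%, 32%)


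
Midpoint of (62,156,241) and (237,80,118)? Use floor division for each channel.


Midpoint: each channel = ⌊(C₁+C₂)/2⌋
R: ⌊(62+237)/2⌋ = 149
G: ⌊(156+80)/2⌋ = 118
B: ⌊(241+118)/2⌋ = 179
= RGB(149, 118, 179)


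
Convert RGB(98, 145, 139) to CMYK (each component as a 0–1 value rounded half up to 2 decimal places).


R'=98/255≈0.3843, G'=145/255≈0.5686, B'=139/255≈0.5451
K = 1 - max(R',G',B') = 1 - 145/255 = 110/255 = 0.43137… → 0.43
(1-R'-K)/(1-K) simplifies to (max-R)/max with max = 145:
C = (145-98)/145 = 47/145 = 0.32413… → 0.32
M = (145-145)/145 = 0/145 = 0 → 0.00
Y = (145-139)/145 = 6/145 = 0.04137… → 0.04
= CMYK(0.32, 0.00, 0.04, 0.43)


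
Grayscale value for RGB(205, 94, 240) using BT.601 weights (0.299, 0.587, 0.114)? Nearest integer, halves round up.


Gray = 0.299×R + 0.587×G + 0.114×B
Gray = 0.299×205 + 0.587×94 + 0.114×240
Gray = 61.295 + 55.178 + 27.360
Gray = 143.833 → round half up → 144
Gray = 144


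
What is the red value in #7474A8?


Color: #7474A8
R = 74 = 116
G = 74 = 116
B = A8 = 168
Red = 116


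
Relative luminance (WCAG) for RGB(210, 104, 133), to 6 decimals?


Linearize each channel (sRGB transfer function): c = v/255; c_lin = c/12.92 if c ≤ 0.04045, else ((c+0.055)/1.055)^2.4
  R: 210/255 ≈ 0.823529 > 0.04045 → ((0.823529+0.055)/1.055)^2.4 ≈ 0.644480
  G: 104/255 ≈ 0.407843 > 0.04045 → ((0.407843+0.055)/1.055)^2.4 ≈ 0.138432
  B: 133/255 ≈ 0.521569 > 0.04045 → ((0.521569+0.055)/1.055)^2.4 ≈ 0.234551
R_lin = 0.644480, G_lin = 0.138432, B_lin = 0.234551
L = 0.2126×R + 0.7152×G + 0.0722×B
L = 0.2126×0.644480 + 0.7152×0.138432 + 0.0722×0.234551
L ≈ 0.252957


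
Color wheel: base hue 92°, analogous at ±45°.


Base hue: 92°
Left analog: (92 - 45) mod 360 = 47°
Right analog: (92 + 45) mod 360 = 137°
Analogous hues = 47° and 137°


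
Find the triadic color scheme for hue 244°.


Triadic: equally spaced at 120° intervals
H1 = 244°
H2 = (244 + 120) mod 360 = 4°
H3 = (244 + 240) mod 360 = 124°
Triadic = 244°, 4°, 124°


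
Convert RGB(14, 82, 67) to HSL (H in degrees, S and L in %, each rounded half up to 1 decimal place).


Normalize: R'=14/255≈0.0549, G'=82/255≈0.3216, B'=67/255≈0.2627
Max=82/255, Min=14/255, Δ=Max-Min=68/255
L = (Max+Min)/2 = (82+14)/510 = 96/510 = 0.18823… → L = 18.8%
L ≤ 0.5 → S = Δ/(Max+Min) = 68/(82+14) = 68/96 = 0.70833… → S = 70.8%
(the 1/255 factors cancel in S and H, so raw channel differences can be used)
Max is G' → H = 60 × ((B-R)/Δ + 2) = 60 × ((67-14)/68 + 2)
  53/68 + 2 = 0.7794… + 2 = 2.7794…
  H = 60 × 2.7794… = 166.764…° → H = 166.8°
= HSL(166.8°, 70.8%, 18.8%)


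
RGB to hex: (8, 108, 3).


R = 8 → 08 (hex)
G = 108 → 6C (hex)
B = 3 → 03 (hex)
Hex = #086C03


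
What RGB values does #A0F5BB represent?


A0 → 160 (R)
F5 → 245 (G)
BB → 187 (B)
= RGB(160, 245, 187)


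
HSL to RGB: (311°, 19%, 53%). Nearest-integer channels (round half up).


H=311°, S=0.19, L=0.53
C = (1-|2L-1|)×S = (1-|0.06|)×0.19 = 0.1786
H' = H/60 = 311/60 ≈ 5.1833; X = C×(1-|H' mod 2 - 1|) ≈ 0.1459
m = L - C/2 = 0.53 - 0.0893 = 0.4407
Sector ⌊H'⌋ = 5 → (R',G',B') = (0.1786, 0.0, ≈0.1459)
RGB = ((R'+m)×255, (G'+m)×255, (B'+m)×255) = (157.9215, 112.3785, 149.57195)
Round half up → RGB(158, 112, 150)


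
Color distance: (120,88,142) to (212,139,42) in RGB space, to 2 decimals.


d = √[(R₁-R₂)² + (G₁-G₂)² + (B₁-B₂)²]
d = √[(120-212)² + (88-139)² + (142-42)²]
d = √[8464 + 2601 + 10000]
d = √21065
d ≈ 145.14


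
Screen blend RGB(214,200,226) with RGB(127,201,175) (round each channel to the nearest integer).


Screen: C = 255 - (255-A)×(255-B)/255, rounded to nearest integer
R: 255 - (255-214)×(255-127)/255 = 255 - 5248/255 ≈ 255 - 20.580 = 234.420 → 234
G: 255 - (255-200)×(255-201)/255 = 255 - 2970/255 ≈ 255 - 11.647 = 243.353 → 243
B: 255 - (255-226)×(255-175)/255 = 255 - 2320/255 ≈ 255 - 9.098 = 245.902 → 246
= RGB(234, 243, 246)


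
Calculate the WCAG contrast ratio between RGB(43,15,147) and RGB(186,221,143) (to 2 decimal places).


Linearize each sRGB channel c=v/255: c/12.92 if c ≤ 0.04045 else ((c+0.055)/1.055)^2.4
L = 0.2126×R_lin + 0.7152×G_lin + 0.0722×B_lin
Color 1 (43,15,147):
  R=43: 43/255≈0.1686 > 0.04045 → ((0.1686+0.055)/1.055)^2.4 ≈ 0.02416
  G=15: 15/255≈0.0588 > 0.04045 → ((0.0588+0.055)/1.055)^2.4 ≈ 0.00478
  B=147: 147/255≈0.5765 > 0.04045 → ((0.5765+0.055)/1.055)^2.4 ≈ 0.29177
  L1 = 0.2126×0.02416 + 0.7152×0.00478 + 0.0722×0.29177 ≈ 0.02962
Color 2 (186,221,143):
  R=186: 186/255≈0.7294 > 0.04045 → ((0.7294+0.055)/1.055)^2.4 ≈ 0.49102
  G=221: 221/255≈0.8667 > 0.04045 → ((0.8667+0.055)/1.055)^2.4 ≈ 0.72306
  B=143: 143/255≈0.5608 > 0.04045 → ((0.5608+0.055)/1.055)^2.4 ≈ 0.27468
  L2 = 0.2126×0.49102 + 0.7152×0.72306 + 0.0722×0.27468 ≈ 0.64135
Lighter = 0.64135, Darker = 0.02962
Ratio = (L_lighter + 0.05) / (L_darker + 0.05)
Ratio = (0.64135 + 0.05) / (0.02962 + 0.05) = 0.69135 / 0.07962 ≈ 8.6833
Ratio ≈ 8.68:1


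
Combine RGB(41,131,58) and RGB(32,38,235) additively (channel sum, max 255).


Additive: each channel = min(255, C₁+C₂)
R: 41+32 = 73 → 73
G: 131+38 = 169 → 169
B: 58+235 = 293 → 255
= RGB(73, 169, 255)


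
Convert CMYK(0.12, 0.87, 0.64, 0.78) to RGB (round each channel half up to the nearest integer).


R = 255 × (1-C) × (1-K) = 255 × 0.88 × 0.22 = 49.368 → 49
G = 255 × (1-M) × (1-K) = 255 × 0.13 × 0.22 = 7.293 → 7
B = 255 × (1-Y) × (1-K) = 255 × 0.36 × 0.22 = 20.196 → 20
= RGB(49, 7, 20)


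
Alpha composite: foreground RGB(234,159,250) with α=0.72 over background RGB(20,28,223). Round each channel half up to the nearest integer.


C = α×F + (1-α)×B, with 1-α = 0.28
R: 0.72×234 + 0.28×20 = 168.48 + 5.60 = 174.08 → 174
G: 0.72×159 + 0.28×28 = 114.48 + 7.84 = 122.32 → 122
B: 0.72×250 + 0.28×223 = 180.00 + 62.44 = 242.44 → 242
= RGB(174, 122, 242)


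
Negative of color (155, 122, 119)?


Invert: (255-R, 255-G, 255-B)
R: 255-155 = 100
G: 255-122 = 133
B: 255-119 = 136
= RGB(100, 133, 136)


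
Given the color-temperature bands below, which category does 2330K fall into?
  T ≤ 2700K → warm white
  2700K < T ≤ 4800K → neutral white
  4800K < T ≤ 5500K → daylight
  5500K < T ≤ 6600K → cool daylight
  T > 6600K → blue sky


Temperature: 2330K
2330K ≤ 2700K → warm white
Classification: warm white


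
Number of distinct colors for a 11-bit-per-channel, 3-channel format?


Total bits = 11 bits/channel × 3 channels = 33 bits
Distinct colors = 2^33
= 8,589,934,592 colors


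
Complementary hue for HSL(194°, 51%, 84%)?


Complement = opposite side of color wheel = hue + 180°
H' = (194 + 180) mod 360 = 14°
S and L unchanged.
= HSL(14°, 51%, 84%)


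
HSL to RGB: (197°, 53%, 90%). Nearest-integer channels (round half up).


H=197°, S=0.53, L=0.90
C = (1-|2L-1|)×S = (1-|0.80|)×0.53 = 0.106
H' = H/60 = 197/60 ≈ 3.2833; X = C×(1-|H' mod 2 - 1|) ≈ 0.0760
m = L - C/2 = 0.90 - 0.053 = 0.847
Sector ⌊H'⌋ = 3 → (R',G',B') = (0.0, ≈0.0760, 0.106)
RGB = ((R'+m)×255, (G'+m)×255, (B'+m)×255) = (215.985, 235.3565, 243.015)
Round half up → RGB(216, 235, 243)


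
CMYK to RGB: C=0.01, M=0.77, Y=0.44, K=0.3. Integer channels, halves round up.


R = 255 × (1-C) × (1-K) = 255 × 0.99 × 0.70 = 176.715 → 177
G = 255 × (1-M) × (1-K) = 255 × 0.23 × 0.70 = 41.055 → 41
B = 255 × (1-Y) × (1-K) = 255 × 0.56 × 0.70 = 99.96 → 100
= RGB(177, 41, 100)


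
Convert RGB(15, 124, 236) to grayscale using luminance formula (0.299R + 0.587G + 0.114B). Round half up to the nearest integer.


Gray = 0.299×R + 0.587×G + 0.114×B
Gray = 0.299×15 + 0.587×124 + 0.114×236
Gray = 4.485 + 72.788 + 26.904
Gray = 104.177 → round half up → 104
Gray = 104


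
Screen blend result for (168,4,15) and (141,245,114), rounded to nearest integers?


Screen: C = 255 - (255-A)×(255-B)/255, rounded to nearest integer
R: 255 - (255-168)×(255-141)/255 = 255 - 9918/255 ≈ 255 - 38.894 = 216.106 → 216
G: 255 - (255-4)×(255-245)/255 = 255 - 2510/255 ≈ 255 - 9.843 = 245.157 → 245
B: 255 - (255-15)×(255-114)/255 = 255 - 33840/255 ≈ 255 - 132.706 = 122.294 → 122
= RGB(216, 245, 122)


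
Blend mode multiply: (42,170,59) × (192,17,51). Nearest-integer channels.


Multiply: C = A×B/255, rounded to nearest integer
R: 42×192/255 = 8064/255 ≈ 31.624 → 32
G: 170×17/255 = 2890/255 ≈ 11.333 → 11
B: 59×51/255 = 3009/255 ≈ 11.800 → 12
= RGB(32, 11, 12)


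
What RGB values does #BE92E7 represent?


BE → 190 (R)
92 → 146 (G)
E7 → 231 (B)
= RGB(190, 146, 231)


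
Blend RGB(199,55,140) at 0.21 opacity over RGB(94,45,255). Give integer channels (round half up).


C = α×F + (1-α)×B, with 1-α = 0.79
R: 0.21×199 + 0.79×94 = 41.79 + 74.26 = 116.05 → 116
G: 0.21×55 + 0.79×45 = 11.55 + 35.55 = 47.10 → 47
B: 0.21×140 + 0.79×255 = 29.40 + 201.45 = 230.85 → 231
= RGB(116, 47, 231)


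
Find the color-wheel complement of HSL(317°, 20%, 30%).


Complement = opposite side of color wheel = hue + 180°
H' = (317 + 180) mod 360 = 137°
S and L unchanged.
= HSL(137°, 20%, 30%)


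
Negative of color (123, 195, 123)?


Invert: (255-R, 255-G, 255-B)
R: 255-123 = 132
G: 255-195 = 60
B: 255-123 = 132
= RGB(132, 60, 132)


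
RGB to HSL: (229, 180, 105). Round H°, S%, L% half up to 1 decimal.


Normalize: R'=229/255≈0.8980, G'=180/255≈0.7059, B'=105/255≈0.4118
Max=229/255, Min=105/255, Δ=Max-Min=124/255
L = (Max+Min)/2 = (229+105)/510 = 334/510 = 0.65490… → L = 65.5%
L > 0.5 → S = Δ/(2-Max-Min) = 124/(510-229-105) = 124/176 = 0.70454… → S = 70.5%
(the 1/255 factors cancel in S and H, so raw channel differences can be used)
Max is R' → H = 60 × (((G-B)/Δ) mod 6) = 60 × (((180-105)/124) mod 6)
  75/124 = 0.6048…
  H = 60 × 0.6048… = 36.290…° → H = 36.3°
= HSL(36.3°, 70.5%, 65.5%)


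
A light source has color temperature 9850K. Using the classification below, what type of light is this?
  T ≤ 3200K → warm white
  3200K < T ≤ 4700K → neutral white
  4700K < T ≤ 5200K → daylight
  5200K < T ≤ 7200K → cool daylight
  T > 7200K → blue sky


Temperature: 9850K
9850K > 7200K → blue sky
Classification: blue sky


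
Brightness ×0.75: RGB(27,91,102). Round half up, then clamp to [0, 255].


Multiply each channel by 0.75, round half up, clamp to [0, 255]
R: 27×0.75 = 20.25 → round → 20
G: 91×0.75 = 68.25 → round → 68
B: 102×0.75 = 76.5 → round → 77
= RGB(20, 68, 77)


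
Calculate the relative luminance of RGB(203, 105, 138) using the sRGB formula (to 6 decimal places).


Linearize each channel (sRGB transfer function): c = v/255; c_lin = c/12.92 if c ≤ 0.04045, else ((c+0.055)/1.055)^2.4
  R: 203/255 ≈ 0.796078 > 0.04045 → ((0.796078+0.055)/1.055)^2.4 ≈ 0.597202
  G: 105/255 ≈ 0.411765 > 0.04045 → ((0.411765+0.055)/1.055)^2.4 ≈ 0.141263
  B: 138/255 ≈ 0.541176 > 0.04045 → ((0.541176+0.055)/1.055)^2.4 ≈ 0.254152
R_lin = 0.597202, G_lin = 0.141263, B_lin = 0.254152
L = 0.2126×R + 0.7152×G + 0.0722×B
L = 0.2126×0.597202 + 0.7152×0.141263 + 0.0722×0.254152
L ≈ 0.246346


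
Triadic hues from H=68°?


Triadic: equally spaced at 120° intervals
H1 = 68°
H2 = (68 + 120) mod 360 = 188°
H3 = (68 + 240) mod 360 = 308°
Triadic = 68°, 188°, 308°


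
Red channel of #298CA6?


Color: #298CA6
R = 29 = 41
G = 8C = 140
B = A6 = 166
Red = 41


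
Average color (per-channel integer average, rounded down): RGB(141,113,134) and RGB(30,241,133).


Midpoint: each channel = ⌊(C₁+C₂)/2⌋
R: ⌊(141+30)/2⌋ = 85
G: ⌊(113+241)/2⌋ = 177
B: ⌊(134+133)/2⌋ = 133
= RGB(85, 177, 133)


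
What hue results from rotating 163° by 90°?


New hue = (H + rotation) mod 360
New hue = (163 + 90) mod 360
= 253 mod 360
= 253°


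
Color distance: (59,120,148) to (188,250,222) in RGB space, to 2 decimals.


d = √[(R₁-R₂)² + (G₁-G₂)² + (B₁-B₂)²]
d = √[(59-188)² + (120-250)² + (148-222)²]
d = √[16641 + 16900 + 5476]
d = √39017
d ≈ 197.53


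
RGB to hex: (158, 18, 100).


R = 158 → 9E (hex)
G = 18 → 12 (hex)
B = 100 → 64 (hex)
Hex = #9E1264


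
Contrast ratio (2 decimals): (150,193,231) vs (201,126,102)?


Linearize each sRGB channel c=v/255: c/12.92 if c ≤ 0.04045 else ((c+0.055)/1.055)^2.4
L = 0.2126×R_lin + 0.7152×G_lin + 0.0722×B_lin
Color 1 (150,193,231):
  R=150: 150/255≈0.5882 > 0.04045 → ((0.5882+0.055)/1.055)^2.4 ≈ 0.30499
  G=193: 193/255≈0.7569 > 0.04045 → ((0.7569+0.055)/1.055)^2.4 ≈ 0.53328
  B=231: 231/255≈0.9059 > 0.04045 → ((0.9059+0.055)/1.055)^2.4 ≈ 0.79910
  L1 = 0.2126×0.30499 + 0.7152×0.53328 + 0.0722×0.79910 ≈ 0.50393
Color 2 (201,126,102):
  R=201: 201/255≈0.7882 > 0.04045 → ((0.7882+0.055)/1.055)^2.4 ≈ 0.58408
  G=126: 126/255≈0.4941 > 0.04045 → ((0.4941+0.055)/1.055)^2.4 ≈ 0.20864
  B=102: 102/255≈0.4000 > 0.04045 → ((0.4000+0.055)/1.055)^2.4 ≈ 0.13287
  L2 = 0.2126×0.58408 + 0.7152×0.20864 + 0.0722×0.13287 ≈ 0.28299
Lighter = 0.50393, Darker = 0.28299
Ratio = (L_lighter + 0.05) / (L_darker + 0.05)
Ratio = (0.50393 + 0.05) / (0.28299 + 0.05) = 0.55393 / 0.33299 ≈ 1.6635
Ratio ≈ 1.66:1


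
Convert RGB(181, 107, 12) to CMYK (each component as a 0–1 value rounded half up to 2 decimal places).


R'=181/255≈0.7098, G'=107/255≈0.4196, B'=12/255≈0.0471
K = 1 - max(R',G',B') = 1 - 181/255 = 74/255 = 0.29019… → 0.29
(1-R'-K)/(1-K) simplifies to (max-R)/max with max = 181:
C = (181-181)/181 = 0/181 = 0 → 0.00
M = (181-107)/181 = 74/181 = 0.40883… → 0.41
Y = (181-12)/181 = 169/181 = 0.93370… → 0.93
= CMYK(0.00, 0.41, 0.93, 0.29)


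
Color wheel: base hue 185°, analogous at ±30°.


Base hue: 185°
Left analog: (185 - 30) mod 360 = 155°
Right analog: (185 + 30) mod 360 = 215°
Analogous hues = 155° and 215°


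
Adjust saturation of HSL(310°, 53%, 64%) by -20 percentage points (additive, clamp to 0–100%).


Original S = 53%
Adjustment = -20 percentage points
New S = 53 + (-20) = 33
Clamp to [0, 100] → 33
= HSL(310°, 33%, 64%)


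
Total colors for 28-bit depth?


Colors = 2^bits = 2^28
= 268,435,456 colors


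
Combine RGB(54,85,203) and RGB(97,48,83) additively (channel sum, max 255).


Additive: each channel = min(255, C₁+C₂)
R: 54+97 = 151 → 151
G: 85+48 = 133 → 133
B: 203+83 = 286 → 255
= RGB(151, 133, 255)


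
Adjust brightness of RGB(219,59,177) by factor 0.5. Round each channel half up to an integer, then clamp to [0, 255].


Multiply each channel by 0.5, round half up, clamp to [0, 255]
R: 219×0.5 = 109.5 → round → 110
G: 59×0.5 = 29.5 → round → 30
B: 177×0.5 = 88.5 → round → 89
= RGB(110, 30, 89)


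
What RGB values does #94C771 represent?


94 → 148 (R)
C7 → 199 (G)
71 → 113 (B)
= RGB(148, 199, 113)


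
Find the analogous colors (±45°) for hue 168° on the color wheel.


Base hue: 168°
Left analog: (168 - 45) mod 360 = 123°
Right analog: (168 + 45) mod 360 = 213°
Analogous hues = 123° and 213°


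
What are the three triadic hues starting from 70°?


Triadic: equally spaced at 120° intervals
H1 = 70°
H2 = (70 + 120) mod 360 = 190°
H3 = (70 + 240) mod 360 = 310°
Triadic = 70°, 190°, 310°


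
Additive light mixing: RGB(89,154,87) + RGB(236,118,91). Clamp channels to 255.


Additive: each channel = min(255, C₁+C₂)
R: 89+236 = 325 → 255
G: 154+118 = 272 → 255
B: 87+91 = 178 → 178
= RGB(255, 255, 178)


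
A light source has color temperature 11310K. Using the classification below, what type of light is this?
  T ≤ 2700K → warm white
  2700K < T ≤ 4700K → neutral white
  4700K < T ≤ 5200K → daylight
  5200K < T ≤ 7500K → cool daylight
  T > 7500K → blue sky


Temperature: 11310K
11310K > 7500K → blue sky
Classification: blue sky


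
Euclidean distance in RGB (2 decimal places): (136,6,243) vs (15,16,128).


d = √[(R₁-R₂)² + (G₁-G₂)² + (B₁-B₂)²]
d = √[(136-15)² + (6-16)² + (243-128)²]
d = √[14641 + 100 + 13225]
d = √27966
d ≈ 167.23


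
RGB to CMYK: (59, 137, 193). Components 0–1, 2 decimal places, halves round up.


R'=59/255≈0.2314, G'=137/255≈0.5373, B'=193/255≈0.7569
K = 1 - max(R',G',B') = 1 - 193/255 = 62/255 = 0.24313… → 0.24
(1-R'-K)/(1-K) simplifies to (max-R)/max with max = 193:
C = (193-59)/193 = 134/193 = 0.69430… → 0.69
M = (193-137)/193 = 56/193 = 0.29015… → 0.29
Y = (193-193)/193 = 0/193 = 0 → 0.00
= CMYK(0.69, 0.29, 0.00, 0.24)


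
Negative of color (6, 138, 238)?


Invert: (255-R, 255-G, 255-B)
R: 255-6 = 249
G: 255-138 = 117
B: 255-238 = 17
= RGB(249, 117, 17)


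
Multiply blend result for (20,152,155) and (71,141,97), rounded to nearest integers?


Multiply: C = A×B/255, rounded to nearest integer
R: 20×71/255 = 1420/255 ≈ 5.569 → 6
G: 152×141/255 = 21432/255 ≈ 84.047 → 84
B: 155×97/255 = 15035/255 ≈ 58.961 → 59
= RGB(6, 84, 59)


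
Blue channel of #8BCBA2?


Color: #8BCBA2
R = 8B = 139
G = CB = 203
B = A2 = 162
Blue = 162


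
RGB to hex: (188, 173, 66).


R = 188 → BC (hex)
G = 173 → AD (hex)
B = 66 → 42 (hex)
Hex = #BCAD42


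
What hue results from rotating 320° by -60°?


New hue = (H + rotation) mod 360
New hue = (320 -60) mod 360
= 260 mod 360
= 260°


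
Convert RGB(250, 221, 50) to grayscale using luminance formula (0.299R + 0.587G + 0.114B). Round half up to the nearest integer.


Gray = 0.299×R + 0.587×G + 0.114×B
Gray = 0.299×250 + 0.587×221 + 0.114×50
Gray = 74.750 + 129.727 + 5.700
Gray = 210.177 → round half up → 210
Gray = 210


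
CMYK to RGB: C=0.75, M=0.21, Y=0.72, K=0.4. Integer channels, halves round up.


R = 255 × (1-C) × (1-K) = 255 × 0.25 × 0.60 = 38.25 → 38
G = 255 × (1-M) × (1-K) = 255 × 0.79 × 0.60 = 120.87 → 121
B = 255 × (1-Y) × (1-K) = 255 × 0.28 × 0.60 = 42.84 → 43
= RGB(38, 121, 43)


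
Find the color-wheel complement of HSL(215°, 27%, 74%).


Complement = opposite side of color wheel = hue + 180°
H' = (215 + 180) mod 360 = 35°
S and L unchanged.
= HSL(35°, 27%, 74%)


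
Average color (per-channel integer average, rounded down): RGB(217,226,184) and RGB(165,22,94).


Midpoint: each channel = ⌊(C₁+C₂)/2⌋
R: ⌊(217+165)/2⌋ = 191
G: ⌊(226+22)/2⌋ = 124
B: ⌊(184+94)/2⌋ = 139
= RGB(191, 124, 139)


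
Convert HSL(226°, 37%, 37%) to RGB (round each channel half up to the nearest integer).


H=226°, S=0.37, L=0.37
C = (1-|2L-1|)×S = (1-|-0.26|)×0.37 = 0.2738
H' = H/60 = 226/60 ≈ 3.7667; X = C×(1-|H' mod 2 - 1|) ≈ 0.0639
m = L - C/2 = 0.37 - 0.1369 = 0.2331
Sector ⌊H'⌋ = 3 → (R',G',B') = (0.0, ≈0.0639, 0.2738)
RGB = ((R'+m)×255, (G'+m)×255, (B'+m)×255) = (59.4405, 75.7316, 129.2595)
Round half up → RGB(59, 76, 129)


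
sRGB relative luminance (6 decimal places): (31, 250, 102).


Linearize each channel (sRGB transfer function): c = v/255; c_lin = c/12.92 if c ≤ 0.04045, else ((c+0.055)/1.055)^2.4
  R: 31/255 ≈ 0.121569 > 0.04045 → ((0.121569+0.055)/1.055)^2.4 ≈ 0.013702
  G: 250/255 ≈ 0.980392 > 0.04045 → ((0.980392+0.055)/1.055)^2.4 ≈ 0.955973
  B: 102/255 ≈ 0.400000 > 0.04045 → ((0.400000+0.055)/1.055)^2.4 ≈ 0.132868
R_lin = 0.013702, G_lin = 0.955973, B_lin = 0.132868
L = 0.2126×R + 0.7152×G + 0.0722×B
L = 0.2126×0.013702 + 0.7152×0.955973 + 0.0722×0.132868
L ≈ 0.696218


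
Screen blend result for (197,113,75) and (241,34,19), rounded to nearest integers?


Screen: C = 255 - (255-A)×(255-B)/255, rounded to nearest integer
R: 255 - (255-197)×(255-241)/255 = 255 - 812/255 ≈ 255 - 3.184 = 251.816 → 252
G: 255 - (255-113)×(255-34)/255 = 255 - 31382/255 ≈ 255 - 123.067 = 131.933 → 132
B: 255 - (255-75)×(255-19)/255 = 255 - 42480/255 ≈ 255 - 166.588 = 88.412 → 88
= RGB(252, 132, 88)


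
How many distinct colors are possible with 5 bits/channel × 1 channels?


Total bits = 5 bits/channel × 1 channels = 5 bits
Distinct colors = 2^5
= 32 colors


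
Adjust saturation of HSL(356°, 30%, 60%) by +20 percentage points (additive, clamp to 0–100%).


Original S = 30%
Adjustment = +20 percentage points
New S = 30 + (20) = 50
Clamp to [0, 100] → 50
= HSL(356°, 50%, 60%)


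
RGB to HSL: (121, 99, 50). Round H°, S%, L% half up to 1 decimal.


Normalize: R'=121/255≈0.4745, G'=99/255≈0.3882, B'=50/255≈0.1961
Max=121/255, Min=50/255, Δ=Max-Min=71/255
L = (Max+Min)/2 = (121+50)/510 = 171/510 = 0.33529… → L = 33.5%
L ≤ 0.5 → S = Δ/(Max+Min) = 71/(121+50) = 71/171 = 0.41520… → S = 41.5%
(the 1/255 factors cancel in S and H, so raw channel differences can be used)
Max is R' → H = 60 × (((G-B)/Δ) mod 6) = 60 × (((99-50)/71) mod 6)
  49/71 = 0.6901…
  H = 60 × 0.6901… = 41.408…° → H = 41.4°
= HSL(41.4°, 41.5%, 33.5%)


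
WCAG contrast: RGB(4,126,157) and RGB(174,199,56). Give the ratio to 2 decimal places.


Linearize each sRGB channel c=v/255: c/12.92 if c ≤ 0.04045 else ((c+0.055)/1.055)^2.4
L = 0.2126×R_lin + 0.7152×G_lin + 0.0722×B_lin
Color 1 (4,126,157):
  R=4: 4/255≈0.0157 ≤ 0.04045 → 0.0157/12.92 ≈ 0.00121
  G=126: 126/255≈0.4941 > 0.04045 → ((0.4941+0.055)/1.055)^2.4 ≈ 0.20864
  B=157: 157/255≈0.6157 > 0.04045 → ((0.6157+0.055)/1.055)^2.4 ≈ 0.33716
  L1 = 0.2126×0.00121 + 0.7152×0.20864 + 0.0722×0.33716 ≈ 0.17382
Color 2 (174,199,56):
  R=174: 174/255≈0.6824 > 0.04045 → ((0.6824+0.055)/1.055)^2.4 ≈ 0.42327
  G=199: 199/255≈0.7804 > 0.04045 → ((0.7804+0.055)/1.055)^2.4 ≈ 0.57112
  B=56: 56/255≈0.2196 > 0.04045 → ((0.2196+0.055)/1.055)^2.4 ≈ 0.03955
  L2 = 0.2126×0.42327 + 0.7152×0.57112 + 0.0722×0.03955 ≈ 0.50131
Lighter = 0.50131, Darker = 0.17382
Ratio = (L_lighter + 0.05) / (L_darker + 0.05)
Ratio = (0.50131 + 0.05) / (0.17382 + 0.05) = 0.55131 / 0.22382 ≈ 2.4632
Ratio ≈ 2.46:1


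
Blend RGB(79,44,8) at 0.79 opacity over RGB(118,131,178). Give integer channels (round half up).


C = α×F + (1-α)×B, with 1-α = 0.21
R: 0.79×79 + 0.21×118 = 62.41 + 24.78 = 87.19 → 87
G: 0.79×44 + 0.21×131 = 34.76 + 27.51 = 62.27 → 62
B: 0.79×8 + 0.21×178 = 6.32 + 37.38 = 43.70 → 44
= RGB(87, 62, 44)


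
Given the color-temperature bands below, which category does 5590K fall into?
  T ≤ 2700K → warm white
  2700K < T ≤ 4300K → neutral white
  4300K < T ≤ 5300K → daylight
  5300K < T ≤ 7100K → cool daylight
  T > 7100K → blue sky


Temperature: 5590K
5300K < 5590K ≤ 7100K → cool daylight
Classification: cool daylight


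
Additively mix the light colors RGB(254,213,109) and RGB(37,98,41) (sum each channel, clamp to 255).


Additive: each channel = min(255, C₁+C₂)
R: 254+37 = 291 → 255
G: 213+98 = 311 → 255
B: 109+41 = 150 → 150
= RGB(255, 255, 150)


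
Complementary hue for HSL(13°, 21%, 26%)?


Complement = opposite side of color wheel = hue + 180°
H' = (13 + 180) mod 360 = 193°
S and L unchanged.
= HSL(193°, 21%, 26%)


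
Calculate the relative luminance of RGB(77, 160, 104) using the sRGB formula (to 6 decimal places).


Linearize each channel (sRGB transfer function): c = v/255; c_lin = c/12.92 if c ≤ 0.04045, else ((c+0.055)/1.055)^2.4
  R: 77/255 ≈ 0.301961 > 0.04045 → ((0.301961+0.055)/1.055)^2.4 ≈ 0.074214
  G: 160/255 ≈ 0.627451 > 0.04045 → ((0.627451+0.055)/1.055)^2.4 ≈ 0.351533
  B: 104/255 ≈ 0.407843 > 0.04045 → ((0.407843+0.055)/1.055)^2.4 ≈ 0.138432
R_lin = 0.074214, G_lin = 0.351533, B_lin = 0.138432
L = 0.2126×R + 0.7152×G + 0.0722×B
L = 0.2126×0.074214 + 0.7152×0.351533 + 0.0722×0.138432
L ≈ 0.277189


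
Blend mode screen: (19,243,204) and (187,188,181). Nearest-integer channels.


Screen: C = 255 - (255-A)×(255-B)/255, rounded to nearest integer
R: 255 - (255-19)×(255-187)/255 = 255 - 16048/255 ≈ 255 - 62.933 = 192.067 → 192
G: 255 - (255-243)×(255-188)/255 = 255 - 804/255 ≈ 255 - 3.153 = 251.847 → 252
B: 255 - (255-204)×(255-181)/255 = 255 - 3774/255 ≈ 255 - 14.800 = 240.200 → 240
= RGB(192, 252, 240)


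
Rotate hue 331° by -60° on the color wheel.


New hue = (H + rotation) mod 360
New hue = (331 -60) mod 360
= 271 mod 360
= 271°


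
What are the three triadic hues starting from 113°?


Triadic: equally spaced at 120° intervals
H1 = 113°
H2 = (113 + 120) mod 360 = 233°
H3 = (113 + 240) mod 360 = 353°
Triadic = 113°, 233°, 353°


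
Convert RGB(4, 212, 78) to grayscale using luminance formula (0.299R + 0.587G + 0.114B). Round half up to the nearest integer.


Gray = 0.299×R + 0.587×G + 0.114×B
Gray = 0.299×4 + 0.587×212 + 0.114×78
Gray = 1.196 + 124.444 + 8.892
Gray = 134.532 → round half up → 135
Gray = 135


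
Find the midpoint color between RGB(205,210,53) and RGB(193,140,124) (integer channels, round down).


Midpoint: each channel = ⌊(C₁+C₂)/2⌋
R: ⌊(205+193)/2⌋ = 199
G: ⌊(210+140)/2⌋ = 175
B: ⌊(53+124)/2⌋ = 88
= RGB(199, 175, 88)


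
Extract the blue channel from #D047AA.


Color: #D047AA
R = D0 = 208
G = 47 = 71
B = AA = 170
Blue = 170


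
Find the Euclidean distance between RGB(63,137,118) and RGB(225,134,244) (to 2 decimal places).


d = √[(R₁-R₂)² + (G₁-G₂)² + (B₁-B₂)²]
d = √[(63-225)² + (137-134)² + (118-244)²]
d = √[26244 + 9 + 15876]
d = √42129
d ≈ 205.25


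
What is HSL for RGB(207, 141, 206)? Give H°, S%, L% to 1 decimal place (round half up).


Normalize: R'=207/255≈0.8118, G'=141/255≈0.5529, B'=206/255≈0.8078
Max=207/255, Min=141/255, Δ=Max-Min=66/255
L = (Max+Min)/2 = (207+141)/510 = 348/510 = 0.68235… → L = 68.2%
L > 0.5 → S = Δ/(2-Max-Min) = 66/(510-207-141) = 66/162 = 0.40740… → S = 40.7%
(the 1/255 factors cancel in S and H, so raw channel differences can be used)
Max is R' → H = 60 × (((G-B)/Δ) mod 6) = 60 × (((141-206)/66) mod 6)
  (-65)/66 = -0.9848…; negative, so add 6 → 5.0151…
  H = 60 × 5.0151… = 300.909…° → H = 300.9°
= HSL(300.9°, 40.7%, 68.2%)


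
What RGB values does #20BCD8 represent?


20 → 32 (R)
BC → 188 (G)
D8 → 216 (B)
= RGB(32, 188, 216)


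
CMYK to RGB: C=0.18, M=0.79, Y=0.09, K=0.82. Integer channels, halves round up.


R = 255 × (1-C) × (1-K) = 255 × 0.82 × 0.18 = 37.638 → 38
G = 255 × (1-M) × (1-K) = 255 × 0.21 × 0.18 = 9.639 → 10
B = 255 × (1-Y) × (1-K) = 255 × 0.91 × 0.18 = 41.769 → 42
= RGB(38, 10, 42)


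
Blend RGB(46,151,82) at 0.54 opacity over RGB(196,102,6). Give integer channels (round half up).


C = α×F + (1-α)×B, with 1-α = 0.46
R: 0.54×46 + 0.46×196 = 24.84 + 90.16 = 115.00 → 115
G: 0.54×151 + 0.46×102 = 81.54 + 46.92 = 128.46 → 128
B: 0.54×82 + 0.46×6 = 44.28 + 2.76 = 47.04 → 47
= RGB(115, 128, 47)


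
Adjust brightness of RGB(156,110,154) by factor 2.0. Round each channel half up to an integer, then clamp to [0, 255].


Multiply each channel by 2.0, round half up, clamp to [0, 255]
R: 156×2.0 = 312 → clamp → 255
G: 110×2.0 = 220
B: 154×2.0 = 308 → clamp → 255
= RGB(255, 220, 255)


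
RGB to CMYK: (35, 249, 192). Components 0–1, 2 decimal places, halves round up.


R'=35/255≈0.1373, G'=249/255≈0.9765, B'=192/255≈0.7529
K = 1 - max(R',G',B') = 1 - 249/255 = 6/255 = 0.02352… → 0.02
(1-R'-K)/(1-K) simplifies to (max-R)/max with max = 249:
C = (249-35)/249 = 214/249 = 0.85943… → 0.86
M = (249-249)/249 = 0/249 = 0 → 0.00
Y = (249-192)/249 = 57/249 = 0.22891… → 0.23
= CMYK(0.86, 0.00, 0.23, 0.02)


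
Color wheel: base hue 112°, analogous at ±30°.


Base hue: 112°
Left analog: (112 - 30) mod 360 = 82°
Right analog: (112 + 30) mod 360 = 142°
Analogous hues = 82° and 142°


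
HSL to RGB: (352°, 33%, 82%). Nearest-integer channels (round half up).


H=352°, S=0.33, L=0.82
C = (1-|2L-1|)×S = (1-|0.64|)×0.33 = 0.1188
H' = H/60 = 352/60 ≈ 5.8667; X = C×(1-|H' mod 2 - 1|) = 0.01584
m = L - C/2 = 0.82 - 0.0594 = 0.7606
Sector ⌊H'⌋ = 5 → (R',G',B') = (0.1188, 0.0, 0.01584)
RGB = ((R'+m)×255, (G'+m)×255, (B'+m)×255) = (224.247, 193.953, 197.9922)
Round half up → RGB(224, 194, 198)


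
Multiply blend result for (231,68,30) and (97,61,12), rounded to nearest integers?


Multiply: C = A×B/255, rounded to nearest integer
R: 231×97/255 = 22407/255 ≈ 87.871 → 88
G: 68×61/255 = 4148/255 ≈ 16.267 → 16
B: 30×12/255 = 360/255 ≈ 1.412 → 1
= RGB(88, 16, 1)


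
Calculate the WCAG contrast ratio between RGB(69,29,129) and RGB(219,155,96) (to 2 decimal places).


Linearize each sRGB channel c=v/255: c/12.92 if c ≤ 0.04045 else ((c+0.055)/1.055)^2.4
L = 0.2126×R_lin + 0.7152×G_lin + 0.0722×B_lin
Color 1 (69,29,129):
  R=69: 69/255≈0.2706 > 0.04045 → ((0.2706+0.055)/1.055)^2.4 ≈ 0.05951
  G=29: 29/255≈0.1137 > 0.04045 → ((0.1137+0.055)/1.055)^2.4 ≈ 0.01229
  B=129: 129/255≈0.5059 > 0.04045 → ((0.5059+0.055)/1.055)^2.4 ≈ 0.21953
  L1 = 0.2126×0.05951 + 0.7152×0.01229 + 0.0722×0.21953 ≈ 0.03729
Color 2 (219,155,96):
  R=219: 219/255≈0.8588 > 0.04045 → ((0.8588+0.055)/1.055)^2.4 ≈ 0.70838
  G=155: 155/255≈0.6078 > 0.04045 → ((0.6078+0.055)/1.055)^2.4 ≈ 0.32778
  B=96: 96/255≈0.3765 > 0.04045 → ((0.3765+0.055)/1.055)^2.4 ≈ 0.11697
  L2 = 0.2126×0.70838 + 0.7152×0.32778 + 0.0722×0.11697 ≈ 0.39347
Lighter = 0.39347, Darker = 0.03729
Ratio = (L_lighter + 0.05) / (L_darker + 0.05)
Ratio = (0.39347 + 0.05) / (0.03729 + 0.05) = 0.44347 / 0.08729 ≈ 5.0805
Ratio ≈ 5.08:1


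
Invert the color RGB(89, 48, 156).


Invert: (255-R, 255-G, 255-B)
R: 255-89 = 166
G: 255-48 = 207
B: 255-156 = 99
= RGB(166, 207, 99)


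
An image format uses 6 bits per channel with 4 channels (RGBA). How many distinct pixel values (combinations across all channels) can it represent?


Total bits = 6 bits/channel × 4 channels = 24 bits
Distinct pixel values = 2^24
= 16,777,216 pixel values


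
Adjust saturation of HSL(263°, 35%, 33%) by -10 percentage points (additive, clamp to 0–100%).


Original S = 35%
Adjustment = -10 percentage points
New S = 35 + (-10) = 25
Clamp to [0, 100] → 25
= HSL(263°, 25%, 33%)


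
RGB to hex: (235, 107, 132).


R = 235 → EB (hex)
G = 107 → 6B (hex)
B = 132 → 84 (hex)
Hex = #EB6B84


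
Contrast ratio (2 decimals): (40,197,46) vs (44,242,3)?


Linearize each sRGB channel c=v/255: c/12.92 if c ≤ 0.04045 else ((c+0.055)/1.055)^2.4
L = 0.2126×R_lin + 0.7152×G_lin + 0.0722×B_lin
Color 1 (40,197,46):
  R=40: 40/255≈0.1569 > 0.04045 → ((0.1569+0.055)/1.055)^2.4 ≈ 0.02122
  G=197: 197/255≈0.7725 > 0.04045 → ((0.7725+0.055)/1.055)^2.4 ≈ 0.55834
  B=46: 46/255≈0.1804 > 0.04045 → ((0.1804+0.055)/1.055)^2.4 ≈ 0.02732
  L1 = 0.2126×0.02122 + 0.7152×0.55834 + 0.0722×0.02732 ≈ 0.40581
Color 2 (44,242,3):
  R=44: 44/255≈0.1725 > 0.04045 → ((0.1725+0.055)/1.055)^2.4 ≈ 0.02519
  G=242: 242/255≈0.9490 > 0.04045 → ((0.9490+0.055)/1.055)^2.4 ≈ 0.88792
  B=3: 3/255≈0.0118 ≤ 0.04045 → 0.0118/12.92 ≈ 0.00091
  L2 = 0.2126×0.02519 + 0.7152×0.88792 + 0.0722×0.00091 ≈ 0.64046
Lighter = 0.64046, Darker = 0.40581
Ratio = (L_lighter + 0.05) / (L_darker + 0.05)
Ratio = (0.64046 + 0.05) / (0.40581 + 0.05) = 0.69046 / 0.45581 ≈ 1.5148
Ratio ≈ 1.51:1


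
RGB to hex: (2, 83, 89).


R = 2 → 02 (hex)
G = 83 → 53 (hex)
B = 89 → 59 (hex)
Hex = #025359


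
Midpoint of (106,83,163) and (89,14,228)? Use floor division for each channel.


Midpoint: each channel = ⌊(C₁+C₂)/2⌋
R: ⌊(106+89)/2⌋ = 97
G: ⌊(83+14)/2⌋ = 48
B: ⌊(163+228)/2⌋ = 195
= RGB(97, 48, 195)


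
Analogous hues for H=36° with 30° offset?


Base hue: 36°
Left analog: (36 - 30) mod 360 = 6°
Right analog: (36 + 30) mod 360 = 66°
Analogous hues = 6° and 66°


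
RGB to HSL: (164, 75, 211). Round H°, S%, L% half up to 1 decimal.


Normalize: R'=164/255≈0.6431, G'=75/255≈0.2941, B'=211/255≈0.8275
Max=211/255, Min=75/255, Δ=Max-Min=136/255
L = (Max+Min)/2 = (211+75)/510 = 286/510 = 0.56078… → L = 56.1%
L > 0.5 → S = Δ/(2-Max-Min) = 136/(510-211-75) = 136/224 = 0.60714… → S = 60.7%
(the 1/255 factors cancel in S and H, so raw channel differences can be used)
Max is B' → H = 60 × ((R-G)/Δ + 4) = 60 × ((164-75)/136 + 4)
  89/136 + 4 = 0.6544… + 4 = 4.6544…
  H = 60 × 4.6544… = 279.264…° → H = 279.3°
= HSL(279.3°, 60.7%, 56.1%)


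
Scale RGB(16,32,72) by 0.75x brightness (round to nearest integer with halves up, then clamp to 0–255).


Multiply each channel by 0.75, round half up, clamp to [0, 255]
R: 16×0.75 = 12
G: 32×0.75 = 24
B: 72×0.75 = 54
= RGB(12, 24, 54)


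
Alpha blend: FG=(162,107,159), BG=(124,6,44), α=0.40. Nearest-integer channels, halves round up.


C = α×F + (1-α)×B, with 1-α = 0.60
R: 0.40×162 + 0.60×124 = 64.80 + 74.40 = 139.20 → 139
G: 0.40×107 + 0.60×6 = 42.80 + 3.60 = 46.40 → 46
B: 0.40×159 + 0.60×44 = 63.60 + 26.40 = 90.00 → 90
= RGB(139, 46, 90)
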